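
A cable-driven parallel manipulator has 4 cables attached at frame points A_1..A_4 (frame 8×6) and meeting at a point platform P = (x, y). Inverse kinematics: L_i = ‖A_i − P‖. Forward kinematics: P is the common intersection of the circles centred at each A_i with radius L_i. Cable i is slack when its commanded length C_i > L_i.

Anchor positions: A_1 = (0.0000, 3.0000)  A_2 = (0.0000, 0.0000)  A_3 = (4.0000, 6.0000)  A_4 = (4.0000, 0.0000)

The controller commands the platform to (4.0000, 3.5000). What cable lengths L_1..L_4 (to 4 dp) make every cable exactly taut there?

(4.0311, 5.3151, 2.5000, 3.5000)

L_1 = √((0.0000−4.0000)² + (3.0000−3.5000)²) = 4.0311
L_2 = √((0.0000−4.0000)² + (0.0000−3.5000)²) = 5.3151
L_3 = √((4.0000−4.0000)² + (6.0000−3.5000)²) = 2.5000
L_4 = √((4.0000−4.0000)² + (0.0000−3.5000)²) = 3.5000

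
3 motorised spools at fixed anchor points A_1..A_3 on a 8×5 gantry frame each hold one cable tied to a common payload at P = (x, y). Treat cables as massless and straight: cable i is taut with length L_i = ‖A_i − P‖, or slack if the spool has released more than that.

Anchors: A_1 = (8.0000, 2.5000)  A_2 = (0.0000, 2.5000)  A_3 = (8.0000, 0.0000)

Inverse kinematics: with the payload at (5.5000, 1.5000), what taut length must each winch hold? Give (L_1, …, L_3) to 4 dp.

L_1 = √((8.0000−5.5000)² + (2.5000−1.5000)²) = 2.6926
L_2 = √((0.0000−5.5000)² + (2.5000−1.5000)²) = 5.5902
L_3 = √((8.0000−5.5000)² + (0.0000−1.5000)²) = 2.9155

(2.6926, 5.5902, 2.9155)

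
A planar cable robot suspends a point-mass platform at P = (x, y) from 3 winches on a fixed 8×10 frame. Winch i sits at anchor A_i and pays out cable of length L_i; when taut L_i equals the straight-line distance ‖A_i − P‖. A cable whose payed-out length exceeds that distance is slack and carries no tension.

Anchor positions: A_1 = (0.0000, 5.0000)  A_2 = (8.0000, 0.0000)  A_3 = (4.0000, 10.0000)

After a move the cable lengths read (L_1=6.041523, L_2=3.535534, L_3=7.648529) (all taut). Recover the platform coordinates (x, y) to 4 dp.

(5.5000, 2.5000)

each cable: (A_i−P)·(A_i−P) = L_i²; let c_i = ‖A_i‖²−L_i²
c_1 = 0.0000+25.0000−36.5000 = -11.5000
row 1: -16.0000x + 10.0000y = -63.0000  (c_2=51.5000)
row 2: -8.0000x − 10.0000y = -69.0000  (c_3=57.5000)
Cramer on rows 1–2 → x = 5.5000, y = 2.5000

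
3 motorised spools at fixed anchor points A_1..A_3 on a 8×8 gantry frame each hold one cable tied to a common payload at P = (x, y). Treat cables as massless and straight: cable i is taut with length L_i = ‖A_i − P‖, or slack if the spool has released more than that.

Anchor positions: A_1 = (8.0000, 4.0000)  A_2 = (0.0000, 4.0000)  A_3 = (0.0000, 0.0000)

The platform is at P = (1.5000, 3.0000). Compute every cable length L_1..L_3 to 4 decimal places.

cable 1: Δx=6.5000, Δy=1.0000; L_1 = √(Δx²+Δy²) = 6.5765
cable 2: Δx=-1.5000, Δy=1.0000; L_2 = √(Δx²+Δy²) = 1.8028
cable 3: Δx=-1.5000, Δy=-3.0000; L_3 = √(Δx²+Δy²) = 3.3541

(6.5765, 1.8028, 3.3541)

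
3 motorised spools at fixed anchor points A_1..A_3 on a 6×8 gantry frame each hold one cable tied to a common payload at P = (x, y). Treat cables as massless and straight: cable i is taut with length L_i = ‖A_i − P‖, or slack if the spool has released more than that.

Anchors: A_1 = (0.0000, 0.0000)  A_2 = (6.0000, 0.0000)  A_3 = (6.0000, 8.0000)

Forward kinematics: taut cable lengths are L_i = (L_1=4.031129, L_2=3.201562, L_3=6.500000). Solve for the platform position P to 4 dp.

(3.5000, 2.0000)

expand ‖A_i−P‖²=L_i² and subtract eq 1 (q_i ≔ ‖A_i‖²−L_i²)
q_1 = 0.0000+0.0000−16.2500 = -16.2500
eq1−eq2 → [-12.0000  0.0000]·P = -42.0000
eq1−eq3 → [-12.0000  -16.0000]·P = -74.0000
2×2 solve → P = (3.5000, 2.0000)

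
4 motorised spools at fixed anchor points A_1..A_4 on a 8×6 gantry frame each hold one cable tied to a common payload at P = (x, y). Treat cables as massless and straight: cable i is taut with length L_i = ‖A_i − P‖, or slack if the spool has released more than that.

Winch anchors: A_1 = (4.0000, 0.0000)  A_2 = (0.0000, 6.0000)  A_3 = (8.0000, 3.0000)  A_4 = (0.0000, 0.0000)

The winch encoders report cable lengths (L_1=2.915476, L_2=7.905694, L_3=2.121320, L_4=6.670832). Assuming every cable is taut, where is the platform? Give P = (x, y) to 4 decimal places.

(6.5000, 1.5000)

circle eqns → linear via eq_j − eq_1; set k_j = A_j·A_j − L_j²
k_1 = 16.0000+0.0000−8.5000 = 7.5000
8.0000·x − 12.0000·y = k_1−k_2 = 34.0000
-8.0000·x − 6.0000·y = k_1−k_3 = -61.0000
8.0000·x + 0.0000·y = k_1−k_4 = 52.0000
solve first two rows → x=6.5000, y=1.5000
check cable 4: ‖A_4−P‖² = 44.5000 ≈ L_4² = 44.5000 ✓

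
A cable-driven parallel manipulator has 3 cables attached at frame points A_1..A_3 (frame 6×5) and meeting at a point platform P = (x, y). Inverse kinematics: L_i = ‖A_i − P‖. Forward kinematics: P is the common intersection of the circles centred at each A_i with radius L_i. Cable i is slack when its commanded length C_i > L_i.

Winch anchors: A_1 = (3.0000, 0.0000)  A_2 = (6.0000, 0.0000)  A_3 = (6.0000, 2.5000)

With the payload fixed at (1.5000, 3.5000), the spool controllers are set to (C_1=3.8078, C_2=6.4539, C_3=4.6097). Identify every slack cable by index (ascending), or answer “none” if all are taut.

cable 1: L_1 = ‖A_1−P‖ = 3.8079;  C_1 = 3.8078 → taut
cable 2: L_2 = ‖A_2−P‖ = 5.7009;  C_2 = 6.4539 → slack
cable 3: L_3 = ‖A_3−P‖ = 4.6098;  C_3 = 4.6097 → taut

2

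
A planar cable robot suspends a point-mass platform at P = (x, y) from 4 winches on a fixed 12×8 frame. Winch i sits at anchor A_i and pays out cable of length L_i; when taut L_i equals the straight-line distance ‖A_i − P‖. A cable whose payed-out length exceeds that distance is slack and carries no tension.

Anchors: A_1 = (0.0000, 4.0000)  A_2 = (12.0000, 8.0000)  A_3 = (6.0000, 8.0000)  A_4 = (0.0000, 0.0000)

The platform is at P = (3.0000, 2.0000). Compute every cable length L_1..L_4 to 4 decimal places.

(3.6056, 10.8167, 6.7082, 3.6056)

cable 1: Δx=-3.0000, Δy=2.0000; L_1 = √(Δx²+Δy²) = 3.6056
cable 2: Δx=9.0000, Δy=6.0000; L_2 = √(Δx²+Δy²) = 10.8167
cable 3: Δx=3.0000, Δy=6.0000; L_3 = √(Δx²+Δy²) = 6.7082
cable 4: Δx=-3.0000, Δy=-2.0000; L_4 = √(Δx²+Δy²) = 3.6056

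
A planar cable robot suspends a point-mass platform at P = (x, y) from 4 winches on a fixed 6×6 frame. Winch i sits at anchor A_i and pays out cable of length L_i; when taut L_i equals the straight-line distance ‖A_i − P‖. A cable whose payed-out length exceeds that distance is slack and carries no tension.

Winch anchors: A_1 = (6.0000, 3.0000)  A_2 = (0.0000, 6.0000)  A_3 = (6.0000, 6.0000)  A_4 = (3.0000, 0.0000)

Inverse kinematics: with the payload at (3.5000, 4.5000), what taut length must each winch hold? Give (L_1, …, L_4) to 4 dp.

(2.9155, 3.8079, 2.9155, 4.5277)

cable 1: Δx=2.5000, Δy=-1.5000; L_1 = √(Δx²+Δy²) = 2.9155
cable 2: Δx=-3.5000, Δy=1.5000; L_2 = √(Δx²+Δy²) = 3.8079
cable 3: Δx=2.5000, Δy=1.5000; L_3 = √(Δx²+Δy²) = 2.9155
cable 4: Δx=-0.5000, Δy=-4.5000; L_4 = √(Δx²+Δy²) = 4.5277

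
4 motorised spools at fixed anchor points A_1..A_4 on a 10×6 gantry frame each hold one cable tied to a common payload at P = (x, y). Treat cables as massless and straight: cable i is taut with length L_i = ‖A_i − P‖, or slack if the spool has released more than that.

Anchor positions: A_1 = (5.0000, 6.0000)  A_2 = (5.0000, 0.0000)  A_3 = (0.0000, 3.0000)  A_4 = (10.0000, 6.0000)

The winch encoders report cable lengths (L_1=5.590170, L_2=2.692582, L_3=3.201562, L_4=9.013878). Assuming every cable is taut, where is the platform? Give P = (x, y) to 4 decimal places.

each cable: (A_i−P)·(A_i−P) = L_i²; let k_i = ‖A_i‖²−L_i²
k_1 = 25.0000+36.0000−31.2500 = 29.7500
row 1: 0.0000x + 12.0000y = 12.0000  (k_2=17.7500)
row 2: 10.0000x + 6.0000y = 31.0000  (k_3=-1.2500)
row 3: -10.0000x + 0.0000y = -25.0000  (k_4=54.7500)
Cramer on rows 1–2 → x = 2.5000, y = 1.0000
check cable 4: ‖A_4−P‖² = 81.2500 ≈ L_4² = 81.2500 ✓

(2.5000, 1.0000)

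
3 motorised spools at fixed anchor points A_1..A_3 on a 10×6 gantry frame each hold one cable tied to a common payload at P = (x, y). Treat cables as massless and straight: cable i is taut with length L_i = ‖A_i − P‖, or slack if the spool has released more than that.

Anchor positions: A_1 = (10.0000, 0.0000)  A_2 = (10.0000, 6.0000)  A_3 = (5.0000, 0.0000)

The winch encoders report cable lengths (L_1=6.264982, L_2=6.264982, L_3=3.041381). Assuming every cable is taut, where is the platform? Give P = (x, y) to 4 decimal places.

(4.5000, 3.0000)

circle eqns → linear via eq_j − eq_1; set q_j = A_j·A_j − L_j²
q_1 = 100.0000+0.0000−39.2500 = 60.7500
0.0000·x − 12.0000·y = q_1−q_2 = -36.0000
10.0000·x + 0.0000·y = q_1−q_3 = 45.0000
solve first two rows → x=4.5000, y=3.0000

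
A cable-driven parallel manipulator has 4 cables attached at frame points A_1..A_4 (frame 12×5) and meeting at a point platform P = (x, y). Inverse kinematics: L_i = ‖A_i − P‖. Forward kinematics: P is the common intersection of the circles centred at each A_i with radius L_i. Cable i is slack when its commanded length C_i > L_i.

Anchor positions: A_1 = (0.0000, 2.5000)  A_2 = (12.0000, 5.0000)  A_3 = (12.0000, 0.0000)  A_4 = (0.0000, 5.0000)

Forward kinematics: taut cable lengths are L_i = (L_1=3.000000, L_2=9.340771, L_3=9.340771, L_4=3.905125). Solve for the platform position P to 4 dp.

(3.0000, 2.5000)

expand ‖A_i−P‖²=L_i² and subtract eq 1 (q_i ≔ ‖A_i‖²−L_i²)
q_1 = 0.0000+6.2500−9.0000 = -2.7500
eq1−eq2 → [-24.0000  -5.0000]·P = -84.5000
eq1−eq3 → [-24.0000  5.0000]·P = -59.5000
eq1−eq4 → [0.0000  -5.0000]·P = -12.5000
2×2 solve → P = (3.0000, 2.5000)
check cable 4: ‖A_4−P‖² = 15.2500 ≈ L_4² = 15.2500 ✓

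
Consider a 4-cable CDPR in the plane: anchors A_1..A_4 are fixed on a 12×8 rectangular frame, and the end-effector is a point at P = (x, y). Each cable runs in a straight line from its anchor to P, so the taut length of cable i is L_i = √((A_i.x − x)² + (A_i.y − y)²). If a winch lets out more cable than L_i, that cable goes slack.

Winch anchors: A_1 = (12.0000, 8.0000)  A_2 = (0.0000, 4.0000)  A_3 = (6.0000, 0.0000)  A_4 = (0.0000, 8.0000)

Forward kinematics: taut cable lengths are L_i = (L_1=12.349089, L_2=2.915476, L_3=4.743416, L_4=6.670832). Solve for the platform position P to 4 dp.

(1.5000, 1.5000)

each cable: (A_i−P)·(A_i−P) = L_i²; let q_i = ‖A_i‖²−L_i²
q_1 = 144.0000+64.0000−152.5000 = 55.5000
row 1: 24.0000x + 8.0000y = 48.0000  (q_2=7.5000)
row 2: 12.0000x + 16.0000y = 42.0000  (q_3=13.5000)
row 3: 24.0000x + 0.0000y = 36.0000  (q_4=19.5000)
Cramer on rows 1–2 → x = 1.5000, y = 1.5000
check cable 4: ‖A_4−P‖² = 44.5000 ≈ L_4² = 44.5000 ✓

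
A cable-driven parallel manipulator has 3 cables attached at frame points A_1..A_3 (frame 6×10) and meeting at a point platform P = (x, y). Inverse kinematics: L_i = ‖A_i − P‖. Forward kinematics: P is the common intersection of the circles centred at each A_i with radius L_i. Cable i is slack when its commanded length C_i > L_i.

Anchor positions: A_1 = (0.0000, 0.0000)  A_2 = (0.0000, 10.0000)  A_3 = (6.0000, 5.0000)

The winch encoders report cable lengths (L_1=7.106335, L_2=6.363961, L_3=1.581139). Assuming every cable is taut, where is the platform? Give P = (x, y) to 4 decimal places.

each cable: (A_i−P)·(A_i−P) = L_i²; let q_i = ‖A_i‖²−L_i²
q_1 = 0.0000+0.0000−50.5000 = -50.5000
row 1: 0.0000x − 20.0000y = -110.0000  (q_2=59.5000)
row 2: -12.0000x − 10.0000y = -109.0000  (q_3=58.5000)
Cramer on rows 1–2 → x = 4.5000, y = 5.5000

(4.5000, 5.5000)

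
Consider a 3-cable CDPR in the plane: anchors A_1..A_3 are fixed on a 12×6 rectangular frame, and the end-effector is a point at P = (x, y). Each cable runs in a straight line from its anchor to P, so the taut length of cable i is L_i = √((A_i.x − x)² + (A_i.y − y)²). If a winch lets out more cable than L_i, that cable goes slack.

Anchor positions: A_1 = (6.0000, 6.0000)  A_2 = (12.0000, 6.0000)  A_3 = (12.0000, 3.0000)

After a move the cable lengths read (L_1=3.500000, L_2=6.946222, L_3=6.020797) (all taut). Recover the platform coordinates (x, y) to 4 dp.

circle eqns → linear via eq_j − eq_1; set k_j = A_j·A_j − L_j²
k_1 = 36.0000+36.0000−12.2500 = 59.7500
-12.0000·x + 0.0000·y = k_1−k_2 = -72.0000
-12.0000·x + 6.0000·y = k_1−k_3 = -57.0000
solve first two rows → x=6.0000, y=2.5000

(6.0000, 2.5000)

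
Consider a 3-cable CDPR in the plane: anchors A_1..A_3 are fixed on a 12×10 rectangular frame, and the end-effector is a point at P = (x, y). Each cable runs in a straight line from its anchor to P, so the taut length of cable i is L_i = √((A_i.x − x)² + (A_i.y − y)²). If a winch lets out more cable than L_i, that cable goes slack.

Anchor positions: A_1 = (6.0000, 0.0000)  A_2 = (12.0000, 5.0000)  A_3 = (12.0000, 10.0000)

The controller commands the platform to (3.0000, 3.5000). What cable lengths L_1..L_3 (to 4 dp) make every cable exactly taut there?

L_1 = √((6.0000−3.0000)² + (0.0000−3.5000)²) = 4.6098
L_2 = √((12.0000−3.0000)² + (5.0000−3.5000)²) = 9.1241
L_3 = √((12.0000−3.0000)² + (10.0000−3.5000)²) = 11.1018

(4.6098, 9.1241, 11.1018)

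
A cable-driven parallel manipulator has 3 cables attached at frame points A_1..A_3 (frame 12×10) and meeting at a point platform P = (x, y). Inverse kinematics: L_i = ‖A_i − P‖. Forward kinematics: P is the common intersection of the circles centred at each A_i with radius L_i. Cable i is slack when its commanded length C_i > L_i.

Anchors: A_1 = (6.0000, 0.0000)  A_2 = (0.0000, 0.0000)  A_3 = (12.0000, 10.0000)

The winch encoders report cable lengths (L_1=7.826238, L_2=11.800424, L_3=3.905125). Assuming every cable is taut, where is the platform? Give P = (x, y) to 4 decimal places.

each cable: (A_i−P)·(A_i−P) = L_i²; let q_i = ‖A_i‖²−L_i²
q_1 = 36.0000+0.0000−61.2500 = -25.2500
row 1: 12.0000x + 0.0000y = 114.0000  (q_2=-139.2500)
row 2: -12.0000x − 20.0000y = -254.0000  (q_3=228.7500)
Cramer on rows 1–2 → x = 9.5000, y = 7.0000

(9.5000, 7.0000)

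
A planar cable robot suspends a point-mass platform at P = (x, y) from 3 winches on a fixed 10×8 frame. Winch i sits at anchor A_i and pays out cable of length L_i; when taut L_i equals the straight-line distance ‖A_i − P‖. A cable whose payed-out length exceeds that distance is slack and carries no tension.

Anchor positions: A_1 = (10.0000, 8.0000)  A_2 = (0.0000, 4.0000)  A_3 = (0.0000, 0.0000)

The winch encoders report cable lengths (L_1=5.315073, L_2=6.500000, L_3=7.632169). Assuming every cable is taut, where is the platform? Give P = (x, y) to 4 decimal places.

(6.5000, 4.0000)

circle eqns → linear via eq_j − eq_1; set q_j = A_j·A_j − L_j²
q_1 = 100.0000+64.0000−28.2500 = 135.7500
20.0000·x + 8.0000·y = q_1−q_2 = 162.0000
20.0000·x + 16.0000·y = q_1−q_3 = 194.0000
solve first two rows → x=6.5000, y=4.0000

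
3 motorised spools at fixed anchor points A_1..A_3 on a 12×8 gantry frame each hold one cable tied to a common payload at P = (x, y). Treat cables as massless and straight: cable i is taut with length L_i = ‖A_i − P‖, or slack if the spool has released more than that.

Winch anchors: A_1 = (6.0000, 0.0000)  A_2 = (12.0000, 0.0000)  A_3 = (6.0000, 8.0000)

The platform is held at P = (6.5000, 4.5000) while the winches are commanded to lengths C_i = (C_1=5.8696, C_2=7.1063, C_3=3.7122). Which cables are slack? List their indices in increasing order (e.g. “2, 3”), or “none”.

1, 3

cable 1: √((-0.5000)²+(-4.5000)²)=4.5277, C_1=5.8696: slack
cable 2: √((5.5000)²+(-4.5000)²)=7.1063, C_2=7.1063: taut
cable 3: √((-0.5000)²+(3.5000)²)=3.5355, C_3=3.7122: slack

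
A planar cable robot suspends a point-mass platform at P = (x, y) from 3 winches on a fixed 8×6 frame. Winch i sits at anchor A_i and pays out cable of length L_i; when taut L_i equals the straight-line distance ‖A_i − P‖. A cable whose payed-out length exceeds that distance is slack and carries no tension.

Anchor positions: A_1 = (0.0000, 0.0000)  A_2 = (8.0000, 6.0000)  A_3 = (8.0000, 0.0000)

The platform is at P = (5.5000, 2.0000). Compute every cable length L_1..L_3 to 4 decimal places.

(5.8523, 4.7170, 3.2016)

L_1: Δ = A_1−P = (-5.5000, -2.0000) → ‖Δ‖ = √34.2500 = 5.8523
L_2: Δ = A_2−P = (2.5000, 4.0000) → ‖Δ‖ = √22.2500 = 4.7170
L_3: Δ = A_3−P = (2.5000, -2.0000) → ‖Δ‖ = √10.2500 = 3.2016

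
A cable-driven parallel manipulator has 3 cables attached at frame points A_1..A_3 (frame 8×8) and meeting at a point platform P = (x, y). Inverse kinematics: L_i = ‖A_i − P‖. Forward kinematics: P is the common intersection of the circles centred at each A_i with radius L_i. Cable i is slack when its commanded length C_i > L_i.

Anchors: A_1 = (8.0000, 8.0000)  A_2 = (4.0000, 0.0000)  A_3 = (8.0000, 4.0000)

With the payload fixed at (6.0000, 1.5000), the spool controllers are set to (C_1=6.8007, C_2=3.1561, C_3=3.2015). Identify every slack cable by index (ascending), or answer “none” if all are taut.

2

cable 1: L_1 = ‖A_1−P‖ = 6.8007;  C_1 = 6.8007 → taut
cable 2: L_2 = ‖A_2−P‖ = 2.5000;  C_2 = 3.1561 → slack
cable 3: L_3 = ‖A_3−P‖ = 3.2016;  C_3 = 3.2015 → taut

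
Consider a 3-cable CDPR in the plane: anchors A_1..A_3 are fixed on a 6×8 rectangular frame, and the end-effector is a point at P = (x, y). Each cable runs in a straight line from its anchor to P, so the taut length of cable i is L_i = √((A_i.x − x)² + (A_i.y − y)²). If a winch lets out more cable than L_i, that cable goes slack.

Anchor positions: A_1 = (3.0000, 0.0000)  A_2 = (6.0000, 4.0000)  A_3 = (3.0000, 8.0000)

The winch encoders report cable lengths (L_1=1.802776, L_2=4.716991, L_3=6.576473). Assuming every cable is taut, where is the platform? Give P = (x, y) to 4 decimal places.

circle eqns → linear via eq_j − eq_1; set q_j = A_j·A_j − L_j²
q_1 = 9.0000+0.0000−3.2500 = 5.7500
-6.0000·x − 8.0000·y = q_1−q_2 = -24.0000
0.0000·x − 16.0000·y = q_1−q_3 = -24.0000
solve first two rows → x=2.0000, y=1.5000

(2.0000, 1.5000)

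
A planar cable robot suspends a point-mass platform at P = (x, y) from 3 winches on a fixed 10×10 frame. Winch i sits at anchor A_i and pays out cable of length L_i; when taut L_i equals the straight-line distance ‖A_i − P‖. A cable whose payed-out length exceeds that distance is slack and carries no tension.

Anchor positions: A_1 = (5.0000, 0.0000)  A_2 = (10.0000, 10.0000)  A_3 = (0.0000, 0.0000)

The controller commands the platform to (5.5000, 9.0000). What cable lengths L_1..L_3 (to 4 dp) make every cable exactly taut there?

cable 1: Δx=-0.5000, Δy=-9.0000; L_1 = √(Δx²+Δy²) = 9.0139
cable 2: Δx=4.5000, Δy=1.0000; L_2 = √(Δx²+Δy²) = 4.6098
cable 3: Δx=-5.5000, Δy=-9.0000; L_3 = √(Δx²+Δy²) = 10.5475

(9.0139, 4.6098, 10.5475)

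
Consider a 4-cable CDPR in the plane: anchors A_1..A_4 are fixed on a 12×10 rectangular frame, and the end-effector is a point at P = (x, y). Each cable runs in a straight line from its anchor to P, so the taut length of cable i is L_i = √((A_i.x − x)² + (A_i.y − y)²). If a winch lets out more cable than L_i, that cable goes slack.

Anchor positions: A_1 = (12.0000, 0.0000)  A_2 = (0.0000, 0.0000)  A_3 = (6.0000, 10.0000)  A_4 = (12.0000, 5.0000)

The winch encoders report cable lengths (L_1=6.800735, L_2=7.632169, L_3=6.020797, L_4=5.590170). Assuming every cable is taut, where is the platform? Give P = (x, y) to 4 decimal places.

(6.5000, 4.0000)

expand ‖A_i−P‖²=L_i² and subtract eq 1 (q_i ≔ ‖A_i‖²−L_i²)
q_1 = 144.0000+0.0000−46.2500 = 97.7500
eq1−eq2 → [24.0000  0.0000]·P = 156.0000
eq1−eq3 → [12.0000  -20.0000]·P = -2.0000
eq1−eq4 → [0.0000  -10.0000]·P = -40.0000
2×2 solve → P = (6.5000, 4.0000)
check cable 4: ‖A_4−P‖² = 31.2500 ≈ L_4² = 31.2500 ✓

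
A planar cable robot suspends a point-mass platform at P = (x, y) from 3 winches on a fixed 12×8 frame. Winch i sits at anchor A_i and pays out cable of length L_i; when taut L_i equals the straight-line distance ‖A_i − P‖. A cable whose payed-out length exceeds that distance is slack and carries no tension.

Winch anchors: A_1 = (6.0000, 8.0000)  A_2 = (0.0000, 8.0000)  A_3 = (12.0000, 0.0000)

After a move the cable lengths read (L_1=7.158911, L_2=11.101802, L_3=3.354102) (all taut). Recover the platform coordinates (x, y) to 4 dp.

circle eqns → linear via eq_j − eq_1; set q_j = A_j·A_j − L_j²
q_1 = 36.0000+64.0000−51.2500 = 48.7500
12.0000·x + 0.0000·y = q_1−q_2 = 108.0000
-12.0000·x + 16.0000·y = q_1−q_3 = -84.0000
solve first two rows → x=9.0000, y=1.5000

(9.0000, 1.5000)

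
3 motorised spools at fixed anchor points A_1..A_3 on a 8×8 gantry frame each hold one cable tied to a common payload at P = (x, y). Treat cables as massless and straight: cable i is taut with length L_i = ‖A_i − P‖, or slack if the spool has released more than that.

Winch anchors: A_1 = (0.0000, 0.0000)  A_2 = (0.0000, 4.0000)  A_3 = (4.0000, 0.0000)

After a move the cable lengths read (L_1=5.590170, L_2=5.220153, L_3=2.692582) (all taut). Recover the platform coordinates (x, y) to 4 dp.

(5.0000, 2.5000)

expand ‖A_i−P‖²=L_i² and subtract eq 1 (c_i ≔ ‖A_i‖²−L_i²)
c_1 = 0.0000+0.0000−31.2500 = -31.2500
eq1−eq2 → [0.0000  -8.0000]·P = -20.0000
eq1−eq3 → [-8.0000  0.0000]·P = -40.0000
2×2 solve → P = (5.0000, 2.5000)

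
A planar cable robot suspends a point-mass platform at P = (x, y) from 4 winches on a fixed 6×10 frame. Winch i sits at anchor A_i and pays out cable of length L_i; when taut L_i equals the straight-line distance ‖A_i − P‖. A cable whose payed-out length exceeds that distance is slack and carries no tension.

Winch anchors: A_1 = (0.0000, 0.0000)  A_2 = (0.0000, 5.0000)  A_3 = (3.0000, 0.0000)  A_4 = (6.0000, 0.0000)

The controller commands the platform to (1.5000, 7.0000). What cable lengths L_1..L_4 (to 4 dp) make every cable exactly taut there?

L_1: Δ = A_1−P = (-1.5000, -7.0000) → ‖Δ‖ = √51.2500 = 7.1589
L_2: Δ = A_2−P = (-1.5000, -2.0000) → ‖Δ‖ = √6.2500 = 2.5000
L_3: Δ = A_3−P = (1.5000, -7.0000) → ‖Δ‖ = √51.2500 = 7.1589
L_4: Δ = A_4−P = (4.5000, -7.0000) → ‖Δ‖ = √69.2500 = 8.3217

(7.1589, 2.5000, 7.1589, 8.3217)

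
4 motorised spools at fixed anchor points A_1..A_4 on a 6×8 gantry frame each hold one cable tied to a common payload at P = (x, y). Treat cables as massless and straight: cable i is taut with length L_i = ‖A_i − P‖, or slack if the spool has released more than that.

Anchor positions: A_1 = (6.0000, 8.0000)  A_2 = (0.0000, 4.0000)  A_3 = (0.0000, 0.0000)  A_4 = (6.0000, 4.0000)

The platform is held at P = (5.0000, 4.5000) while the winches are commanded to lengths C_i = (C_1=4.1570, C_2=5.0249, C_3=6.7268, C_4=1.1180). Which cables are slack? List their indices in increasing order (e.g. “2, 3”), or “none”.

i=1: geometric 3.6401 vs commanded 4.1570 ⇒ slack
i=2: geometric 5.0249 vs commanded 5.0249 ⇒ taut
i=3: geometric 6.7268 vs commanded 6.7268 ⇒ taut
i=4: geometric 1.1180 vs commanded 1.1180 ⇒ taut

1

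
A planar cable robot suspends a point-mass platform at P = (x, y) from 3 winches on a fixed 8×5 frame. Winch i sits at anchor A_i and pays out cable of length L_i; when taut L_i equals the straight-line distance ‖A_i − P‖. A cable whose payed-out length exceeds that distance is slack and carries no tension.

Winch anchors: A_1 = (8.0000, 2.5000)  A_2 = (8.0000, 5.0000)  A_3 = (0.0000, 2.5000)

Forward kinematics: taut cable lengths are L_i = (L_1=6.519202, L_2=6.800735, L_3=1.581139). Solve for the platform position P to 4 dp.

circle eqns → linear via eq_j − eq_1; set c_j = A_j·A_j − L_j²
c_1 = 64.0000+6.2500−42.5000 = 27.7500
0.0000·x − 5.0000·y = c_1−c_2 = -15.0000
16.0000·x + 0.0000·y = c_1−c_3 = 24.0000
solve first two rows → x=1.5000, y=3.0000

(1.5000, 3.0000)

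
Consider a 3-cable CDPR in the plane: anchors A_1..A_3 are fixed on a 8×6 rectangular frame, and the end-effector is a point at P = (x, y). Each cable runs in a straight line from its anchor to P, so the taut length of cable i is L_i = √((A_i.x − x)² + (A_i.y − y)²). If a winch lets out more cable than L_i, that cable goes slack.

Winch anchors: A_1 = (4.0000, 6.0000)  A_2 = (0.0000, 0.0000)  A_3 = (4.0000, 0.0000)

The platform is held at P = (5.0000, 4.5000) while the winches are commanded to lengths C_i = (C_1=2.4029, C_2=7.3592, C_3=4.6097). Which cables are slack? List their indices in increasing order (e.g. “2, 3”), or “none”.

1, 2

cable 1: L_1 = ‖A_1−P‖ = 1.8028;  C_1 = 2.4029 → slack
cable 2: L_2 = ‖A_2−P‖ = 6.7268;  C_2 = 7.3592 → slack
cable 3: L_3 = ‖A_3−P‖ = 4.6098;  C_3 = 4.6097 → taut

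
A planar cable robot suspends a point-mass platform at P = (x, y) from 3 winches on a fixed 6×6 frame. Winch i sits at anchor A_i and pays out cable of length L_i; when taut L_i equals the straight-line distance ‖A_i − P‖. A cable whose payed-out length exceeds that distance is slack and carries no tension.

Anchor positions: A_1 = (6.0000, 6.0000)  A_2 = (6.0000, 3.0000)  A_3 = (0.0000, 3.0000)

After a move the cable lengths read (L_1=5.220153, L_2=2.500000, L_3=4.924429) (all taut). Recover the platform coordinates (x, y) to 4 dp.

circle eqns → linear via eq_j − eq_1; set k_j = A_j·A_j − L_j²
k_1 = 36.0000+36.0000−27.2500 = 44.7500
0.0000·x + 6.0000·y = k_1−k_2 = 6.0000
12.0000·x + 6.0000·y = k_1−k_3 = 60.0000
solve first two rows → x=4.5000, y=1.0000

(4.5000, 1.0000)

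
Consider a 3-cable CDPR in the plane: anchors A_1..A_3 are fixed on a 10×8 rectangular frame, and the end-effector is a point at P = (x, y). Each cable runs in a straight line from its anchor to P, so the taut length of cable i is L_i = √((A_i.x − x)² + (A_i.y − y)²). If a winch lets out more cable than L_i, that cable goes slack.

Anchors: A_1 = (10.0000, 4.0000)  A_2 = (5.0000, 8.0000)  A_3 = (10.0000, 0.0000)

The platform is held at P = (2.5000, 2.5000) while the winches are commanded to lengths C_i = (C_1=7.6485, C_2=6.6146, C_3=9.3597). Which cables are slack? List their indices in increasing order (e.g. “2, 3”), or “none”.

cable 1: L_1 = ‖A_1−P‖ = 7.6485;  C_1 = 7.6485 → taut
cable 2: L_2 = ‖A_2−P‖ = 6.0415;  C_2 = 6.6146 → slack
cable 3: L_3 = ‖A_3−P‖ = 7.9057;  C_3 = 9.3597 → slack

2, 3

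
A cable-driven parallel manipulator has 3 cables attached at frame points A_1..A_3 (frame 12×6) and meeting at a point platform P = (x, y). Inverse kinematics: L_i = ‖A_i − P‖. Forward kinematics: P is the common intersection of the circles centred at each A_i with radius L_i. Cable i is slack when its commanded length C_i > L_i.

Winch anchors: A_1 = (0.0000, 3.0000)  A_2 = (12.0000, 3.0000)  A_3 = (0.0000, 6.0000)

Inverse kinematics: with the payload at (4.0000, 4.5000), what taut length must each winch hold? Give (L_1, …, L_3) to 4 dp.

(4.2720, 8.1394, 4.2720)

L_1: Δ = A_1−P = (-4.0000, -1.5000) → ‖Δ‖ = √18.2500 = 4.2720
L_2: Δ = A_2−P = (8.0000, -1.5000) → ‖Δ‖ = √66.2500 = 8.1394
L_3: Δ = A_3−P = (-4.0000, 1.5000) → ‖Δ‖ = √18.2500 = 4.2720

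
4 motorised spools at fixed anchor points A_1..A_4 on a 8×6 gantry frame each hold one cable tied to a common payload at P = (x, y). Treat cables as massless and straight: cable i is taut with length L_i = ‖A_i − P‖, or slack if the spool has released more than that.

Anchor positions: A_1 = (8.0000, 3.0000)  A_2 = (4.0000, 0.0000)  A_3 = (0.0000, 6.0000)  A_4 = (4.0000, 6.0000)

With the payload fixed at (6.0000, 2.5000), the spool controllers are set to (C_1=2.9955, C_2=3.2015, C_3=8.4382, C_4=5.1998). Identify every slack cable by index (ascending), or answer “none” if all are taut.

i=1: geometric 2.0616 vs commanded 2.9955 ⇒ slack
i=2: geometric 3.2016 vs commanded 3.2015 ⇒ taut
i=3: geometric 6.9462 vs commanded 8.4382 ⇒ slack
i=4: geometric 4.0311 vs commanded 5.1998 ⇒ slack

1, 3, 4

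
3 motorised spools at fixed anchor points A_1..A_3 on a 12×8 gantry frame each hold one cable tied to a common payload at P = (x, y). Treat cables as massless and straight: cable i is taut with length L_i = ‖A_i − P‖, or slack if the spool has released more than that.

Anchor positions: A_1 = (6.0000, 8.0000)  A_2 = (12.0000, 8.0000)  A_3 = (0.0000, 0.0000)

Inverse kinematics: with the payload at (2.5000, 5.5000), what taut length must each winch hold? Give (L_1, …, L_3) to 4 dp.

cable 1: Δx=3.5000, Δy=2.5000; L_1 = √(Δx²+Δy²) = 4.3012
cable 2: Δx=9.5000, Δy=2.5000; L_2 = √(Δx²+Δy²) = 9.8234
cable 3: Δx=-2.5000, Δy=-5.5000; L_3 = √(Δx²+Δy²) = 6.0415

(4.3012, 9.8234, 6.0415)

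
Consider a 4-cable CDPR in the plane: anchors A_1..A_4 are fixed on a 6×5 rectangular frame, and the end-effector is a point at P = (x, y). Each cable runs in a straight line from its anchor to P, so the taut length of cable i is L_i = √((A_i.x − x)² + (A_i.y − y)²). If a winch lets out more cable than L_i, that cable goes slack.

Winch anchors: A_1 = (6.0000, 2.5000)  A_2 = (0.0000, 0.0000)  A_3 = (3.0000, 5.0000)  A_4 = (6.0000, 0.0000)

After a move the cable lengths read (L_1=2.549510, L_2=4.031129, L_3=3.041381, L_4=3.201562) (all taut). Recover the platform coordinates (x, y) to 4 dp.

expand ‖A_i−P‖²=L_i² and subtract eq 1 (k_i ≔ ‖A_i‖²−L_i²)
k_1 = 36.0000+6.2500−6.5000 = 35.7500
eq1−eq2 → [12.0000  5.0000]·P = 52.0000
eq1−eq3 → [6.0000  -5.0000]·P = 11.0000
eq1−eq4 → [0.0000  5.0000]·P = 10.0000
2×2 solve → P = (3.5000, 2.0000)
check cable 4: ‖A_4−P‖² = 10.2500 ≈ L_4² = 10.2500 ✓

(3.5000, 2.0000)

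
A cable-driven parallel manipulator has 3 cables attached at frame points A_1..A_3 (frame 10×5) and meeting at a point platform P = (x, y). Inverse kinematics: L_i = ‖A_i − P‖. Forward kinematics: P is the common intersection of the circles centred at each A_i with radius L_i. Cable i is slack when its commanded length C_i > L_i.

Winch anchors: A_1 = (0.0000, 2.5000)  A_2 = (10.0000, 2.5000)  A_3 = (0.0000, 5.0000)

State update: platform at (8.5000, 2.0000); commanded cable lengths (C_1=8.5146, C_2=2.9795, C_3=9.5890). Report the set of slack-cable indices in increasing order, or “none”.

cable 1: √((-8.5000)²+(0.5000)²)=8.5147, C_1=8.5146: taut
cable 2: √((1.5000)²+(0.5000)²)=1.5811, C_2=2.9795: slack
cable 3: √((-8.5000)²+(3.0000)²)=9.0139, C_3=9.5890: slack

2, 3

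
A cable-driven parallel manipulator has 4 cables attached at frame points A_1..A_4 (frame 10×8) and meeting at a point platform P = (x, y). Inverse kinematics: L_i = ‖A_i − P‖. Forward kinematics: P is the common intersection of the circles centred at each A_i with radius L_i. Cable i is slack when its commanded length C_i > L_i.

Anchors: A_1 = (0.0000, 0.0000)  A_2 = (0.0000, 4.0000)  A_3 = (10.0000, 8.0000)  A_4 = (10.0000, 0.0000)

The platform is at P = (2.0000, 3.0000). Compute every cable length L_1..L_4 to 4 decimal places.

L_1 = √((0.0000−2.0000)² + (0.0000−3.0000)²) = 3.6056
L_2 = √((0.0000−2.0000)² + (4.0000−3.0000)²) = 2.2361
L_3 = √((10.0000−2.0000)² + (8.0000−3.0000)²) = 9.4340
L_4 = √((10.0000−2.0000)² + (0.0000−3.0000)²) = 8.5440

(3.6056, 2.2361, 9.4340, 8.5440)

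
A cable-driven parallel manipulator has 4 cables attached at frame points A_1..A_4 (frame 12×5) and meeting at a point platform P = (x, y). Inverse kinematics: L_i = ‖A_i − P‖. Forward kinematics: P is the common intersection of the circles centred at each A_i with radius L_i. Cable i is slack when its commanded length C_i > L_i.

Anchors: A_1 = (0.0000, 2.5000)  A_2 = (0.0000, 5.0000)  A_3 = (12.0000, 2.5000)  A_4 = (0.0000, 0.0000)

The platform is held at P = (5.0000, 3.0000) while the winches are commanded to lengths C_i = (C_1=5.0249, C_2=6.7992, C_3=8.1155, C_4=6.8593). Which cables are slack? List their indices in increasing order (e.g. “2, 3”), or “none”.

2, 3, 4

i=1: geometric 5.0249 vs commanded 5.0249 ⇒ taut
i=2: geometric 5.3852 vs commanded 6.7992 ⇒ slack
i=3: geometric 7.0178 vs commanded 8.1155 ⇒ slack
i=4: geometric 5.8310 vs commanded 6.8593 ⇒ slack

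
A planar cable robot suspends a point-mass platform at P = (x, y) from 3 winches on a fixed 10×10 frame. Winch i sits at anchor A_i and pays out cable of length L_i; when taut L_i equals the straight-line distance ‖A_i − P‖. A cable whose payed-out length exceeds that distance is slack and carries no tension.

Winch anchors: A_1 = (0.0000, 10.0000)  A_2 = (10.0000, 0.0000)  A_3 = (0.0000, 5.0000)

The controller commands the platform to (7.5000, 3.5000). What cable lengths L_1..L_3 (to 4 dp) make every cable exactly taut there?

(9.9247, 4.3012, 7.6485)

L_1 = √((0.0000−7.5000)² + (10.0000−3.5000)²) = 9.9247
L_2 = √((10.0000−7.5000)² + (0.0000−3.5000)²) = 4.3012
L_3 = √((0.0000−7.5000)² + (5.0000−3.5000)²) = 7.6485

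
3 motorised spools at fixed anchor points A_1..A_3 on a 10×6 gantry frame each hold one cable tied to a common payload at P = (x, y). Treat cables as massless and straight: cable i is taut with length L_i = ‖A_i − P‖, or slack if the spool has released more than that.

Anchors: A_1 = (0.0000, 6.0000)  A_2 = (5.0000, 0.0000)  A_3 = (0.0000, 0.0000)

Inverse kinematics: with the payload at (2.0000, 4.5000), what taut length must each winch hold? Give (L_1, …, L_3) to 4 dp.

(2.5000, 5.4083, 4.9244)

L_1: Δ = A_1−P = (-2.0000, 1.5000) → ‖Δ‖ = √6.2500 = 2.5000
L_2: Δ = A_2−P = (3.0000, -4.5000) → ‖Δ‖ = √29.2500 = 5.4083
L_3: Δ = A_3−P = (-2.0000, -4.5000) → ‖Δ‖ = √24.2500 = 4.9244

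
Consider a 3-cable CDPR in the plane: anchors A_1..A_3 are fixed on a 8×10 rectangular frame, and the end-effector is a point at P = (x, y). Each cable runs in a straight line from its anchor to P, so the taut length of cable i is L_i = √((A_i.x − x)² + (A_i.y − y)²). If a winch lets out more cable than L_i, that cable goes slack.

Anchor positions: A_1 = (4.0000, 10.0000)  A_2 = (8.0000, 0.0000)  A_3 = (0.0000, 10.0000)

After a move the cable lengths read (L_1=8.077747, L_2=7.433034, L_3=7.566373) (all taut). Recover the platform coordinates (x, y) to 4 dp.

circle eqns → linear via eq_j − eq_1; set q_j = A_j·A_j − L_j²
q_1 = 16.0000+100.0000−65.2500 = 50.7500
-8.0000·x + 20.0000·y = q_1−q_2 = 42.0000
8.0000·x + 0.0000·y = q_1−q_3 = 8.0000
solve first two rows → x=1.0000, y=2.5000

(1.0000, 2.5000)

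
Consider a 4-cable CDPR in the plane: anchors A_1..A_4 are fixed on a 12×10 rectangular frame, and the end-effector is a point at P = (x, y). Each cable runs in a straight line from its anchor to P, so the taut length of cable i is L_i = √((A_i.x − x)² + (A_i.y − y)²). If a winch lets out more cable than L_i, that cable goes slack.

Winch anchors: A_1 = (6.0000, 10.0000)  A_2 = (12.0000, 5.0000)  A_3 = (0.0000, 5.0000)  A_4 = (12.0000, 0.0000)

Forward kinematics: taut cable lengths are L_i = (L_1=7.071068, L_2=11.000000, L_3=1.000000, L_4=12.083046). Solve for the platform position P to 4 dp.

circle eqns → linear via eq_j − eq_1; set k_j = A_j·A_j − L_j²
k_1 = 36.0000+100.0000−50.0000 = 86.0000
-12.0000·x + 10.0000·y = k_1−k_2 = 38.0000
12.0000·x + 10.0000·y = k_1−k_3 = 62.0000
-12.0000·x + 20.0000·y = k_1−k_4 = 88.0000
solve first two rows → x=1.0000, y=5.0000
check cable 4: ‖A_4−P‖² = 146.0000 ≈ L_4² = 146.0000 ✓

(1.0000, 5.0000)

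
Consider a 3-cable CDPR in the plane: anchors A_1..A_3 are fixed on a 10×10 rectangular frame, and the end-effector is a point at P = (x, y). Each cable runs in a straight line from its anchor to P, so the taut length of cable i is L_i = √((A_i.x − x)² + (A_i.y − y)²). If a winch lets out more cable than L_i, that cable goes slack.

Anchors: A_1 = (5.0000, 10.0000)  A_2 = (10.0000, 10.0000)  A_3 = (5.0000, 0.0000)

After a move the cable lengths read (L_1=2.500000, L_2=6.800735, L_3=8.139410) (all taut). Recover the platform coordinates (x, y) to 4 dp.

circle eqns → linear via eq_j − eq_1; set k_j = A_j·A_j − L_j²
k_1 = 25.0000+100.0000−6.2500 = 118.7500
-10.0000·x + 0.0000·y = k_1−k_2 = -35.0000
0.0000·x + 20.0000·y = k_1−k_3 = 160.0000
solve first two rows → x=3.5000, y=8.0000

(3.5000, 8.0000)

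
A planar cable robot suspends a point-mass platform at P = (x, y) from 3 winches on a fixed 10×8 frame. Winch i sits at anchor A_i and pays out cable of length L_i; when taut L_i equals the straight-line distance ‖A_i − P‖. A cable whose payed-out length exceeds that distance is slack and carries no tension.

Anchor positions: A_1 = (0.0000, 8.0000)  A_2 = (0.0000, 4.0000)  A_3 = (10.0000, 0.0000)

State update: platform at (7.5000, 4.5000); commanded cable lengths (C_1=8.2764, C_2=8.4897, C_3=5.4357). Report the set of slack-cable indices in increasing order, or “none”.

2, 3

cable 1: L_1 = ‖A_1−P‖ = 8.2765;  C_1 = 8.2764 → taut
cable 2: L_2 = ‖A_2−P‖ = 7.5166;  C_2 = 8.4897 → slack
cable 3: L_3 = ‖A_3−P‖ = 5.1478;  C_3 = 5.4357 → slack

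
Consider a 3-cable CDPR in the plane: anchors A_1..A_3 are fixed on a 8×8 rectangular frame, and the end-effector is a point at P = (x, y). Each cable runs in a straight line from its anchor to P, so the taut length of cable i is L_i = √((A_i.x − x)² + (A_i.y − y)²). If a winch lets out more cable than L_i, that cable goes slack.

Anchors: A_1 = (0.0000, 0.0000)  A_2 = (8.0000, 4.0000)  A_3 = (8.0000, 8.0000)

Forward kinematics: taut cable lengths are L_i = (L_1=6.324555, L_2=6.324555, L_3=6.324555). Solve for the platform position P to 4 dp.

expand ‖A_i−P‖²=L_i² and subtract eq 1 (q_i ≔ ‖A_i‖²−L_i²)
q_1 = 0.0000+0.0000−40.0000 = -40.0000
eq1−eq2 → [-16.0000  -8.0000]·P = -80.0000
eq1−eq3 → [-16.0000  -16.0000]·P = -128.0000
2×2 solve → P = (2.0000, 6.0000)

(2.0000, 6.0000)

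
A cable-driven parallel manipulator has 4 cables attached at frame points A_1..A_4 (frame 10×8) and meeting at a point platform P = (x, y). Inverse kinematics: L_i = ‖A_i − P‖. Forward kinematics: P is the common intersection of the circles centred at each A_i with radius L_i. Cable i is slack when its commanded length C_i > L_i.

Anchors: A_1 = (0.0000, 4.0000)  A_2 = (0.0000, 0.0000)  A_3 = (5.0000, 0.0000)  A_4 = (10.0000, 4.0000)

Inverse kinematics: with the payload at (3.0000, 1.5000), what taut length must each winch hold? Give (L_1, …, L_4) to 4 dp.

(3.9051, 3.3541, 2.5000, 7.4330)

cable 1: Δx=-3.0000, Δy=2.5000; L_1 = √(Δx²+Δy²) = 3.9051
cable 2: Δx=-3.0000, Δy=-1.5000; L_2 = √(Δx²+Δy²) = 3.3541
cable 3: Δx=2.0000, Δy=-1.5000; L_3 = √(Δx²+Δy²) = 2.5000
cable 4: Δx=7.0000, Δy=2.5000; L_4 = √(Δx²+Δy²) = 7.4330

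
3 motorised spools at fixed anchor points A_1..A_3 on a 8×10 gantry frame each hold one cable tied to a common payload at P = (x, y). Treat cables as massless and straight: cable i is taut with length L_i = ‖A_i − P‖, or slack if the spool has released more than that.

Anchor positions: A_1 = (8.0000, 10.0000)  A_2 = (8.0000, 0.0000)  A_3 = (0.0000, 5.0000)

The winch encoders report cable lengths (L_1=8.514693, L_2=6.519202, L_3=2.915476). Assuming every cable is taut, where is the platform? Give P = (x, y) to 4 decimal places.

(2.5000, 3.5000)

circle eqns → linear via eq_j − eq_1; set c_j = A_j·A_j − L_j²
c_1 = 64.0000+100.0000−72.5000 = 91.5000
0.0000·x + 20.0000·y = c_1−c_2 = 70.0000
16.0000·x + 10.0000·y = c_1−c_3 = 75.0000
solve first two rows → x=2.5000, y=3.5000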